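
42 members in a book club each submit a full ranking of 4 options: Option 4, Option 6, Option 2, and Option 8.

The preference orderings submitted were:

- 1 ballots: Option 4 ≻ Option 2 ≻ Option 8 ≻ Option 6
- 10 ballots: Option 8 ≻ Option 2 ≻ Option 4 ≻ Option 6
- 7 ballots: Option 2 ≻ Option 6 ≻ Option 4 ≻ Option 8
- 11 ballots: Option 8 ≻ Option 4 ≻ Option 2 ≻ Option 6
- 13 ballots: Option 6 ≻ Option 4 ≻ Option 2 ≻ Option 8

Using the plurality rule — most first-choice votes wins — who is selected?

First-place vote totals:
  Option 4: 1
  Option 6: 13
  Option 2: 7
  Option 8: 21
Option 8 has the most first-place votes.

Option 8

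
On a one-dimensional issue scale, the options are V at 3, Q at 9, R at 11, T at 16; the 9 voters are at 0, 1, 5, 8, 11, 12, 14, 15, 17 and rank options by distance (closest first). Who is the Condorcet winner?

With single-peaked preferences on a line, the Condorcet winner is the candidate closest to the median voter.
The median voter (position 11) is closest to R at 11.
Check: R vs T — voters closer to R: 6 of 9.

R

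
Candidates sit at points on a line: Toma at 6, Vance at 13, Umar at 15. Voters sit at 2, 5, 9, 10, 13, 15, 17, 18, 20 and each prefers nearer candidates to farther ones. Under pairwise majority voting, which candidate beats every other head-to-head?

Vance

With single-peaked preferences on a line, the Condorcet winner is the candidate closest to the median voter.
The median voter (position 13) is closest to Vance at 13.
Check: Vance vs Toma — voters closer to Vance: 6 of 9.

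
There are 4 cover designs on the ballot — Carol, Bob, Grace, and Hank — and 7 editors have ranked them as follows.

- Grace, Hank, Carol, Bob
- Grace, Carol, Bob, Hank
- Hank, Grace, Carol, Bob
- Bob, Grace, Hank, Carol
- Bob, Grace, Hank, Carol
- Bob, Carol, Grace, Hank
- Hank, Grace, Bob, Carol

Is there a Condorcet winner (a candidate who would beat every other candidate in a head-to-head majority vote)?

Yes

Head-to-head results (7 voters total):
Carol vs Bob: Bob wins 4–3.
Carol vs Grace: Grace wins 6–1.
Carol vs Hank: Hank wins 5–2.
Bob vs Grace: Grace wins 4–3.
Bob vs Hank: Bob wins 4–3.
Grace vs Hank: Grace wins 5–2.
Grace beats each rival — Carol (6–1), Bob (4–3), Hank (5–2) — so Grace is the Condorcet winner.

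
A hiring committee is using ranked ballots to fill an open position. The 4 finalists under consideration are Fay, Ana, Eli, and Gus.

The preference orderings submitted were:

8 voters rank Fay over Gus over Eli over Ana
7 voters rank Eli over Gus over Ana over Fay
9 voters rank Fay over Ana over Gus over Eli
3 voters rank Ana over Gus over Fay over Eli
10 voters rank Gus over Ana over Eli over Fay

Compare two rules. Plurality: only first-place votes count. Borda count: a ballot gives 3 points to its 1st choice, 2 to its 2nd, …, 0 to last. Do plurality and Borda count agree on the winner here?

Plurality first-place counts: Fay 17, Ana 3, Eli 7, Gus 10 → Fay.
Borda totals: Fay 54, Ana 54, Eli 39, Gus 75 → Gus.
The two rules disagree: plurality picks Fay, Borda picks Gus.

No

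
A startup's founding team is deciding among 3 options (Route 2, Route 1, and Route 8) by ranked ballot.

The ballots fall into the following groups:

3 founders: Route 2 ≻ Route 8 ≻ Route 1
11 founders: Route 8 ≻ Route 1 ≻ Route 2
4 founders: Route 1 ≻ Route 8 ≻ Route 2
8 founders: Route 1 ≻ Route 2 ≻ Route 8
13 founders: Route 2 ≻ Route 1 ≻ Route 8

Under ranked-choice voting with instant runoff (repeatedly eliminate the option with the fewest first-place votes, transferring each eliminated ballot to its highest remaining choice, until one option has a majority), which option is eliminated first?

Round 1: Route 2 16, Route 1 12, Route 8 11. Route 8 has the fewest and is eliminated.
Round 2: Route 1 23, Route 2 16. Route 1 has a majority.

Route 8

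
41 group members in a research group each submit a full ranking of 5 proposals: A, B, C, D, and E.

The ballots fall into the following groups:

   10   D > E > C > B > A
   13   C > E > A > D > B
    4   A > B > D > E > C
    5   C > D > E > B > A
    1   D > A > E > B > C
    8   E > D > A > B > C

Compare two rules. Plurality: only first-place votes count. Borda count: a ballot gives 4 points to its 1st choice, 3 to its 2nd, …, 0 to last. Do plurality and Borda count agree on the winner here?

No

Plurality first-place counts: A 4, B 0, C 18, D 11, E 8 → C.
Borda totals: A 61, B 36, C 92, D 104, E 117 → E.
The two rules disagree: plurality picks C, Borda picks E.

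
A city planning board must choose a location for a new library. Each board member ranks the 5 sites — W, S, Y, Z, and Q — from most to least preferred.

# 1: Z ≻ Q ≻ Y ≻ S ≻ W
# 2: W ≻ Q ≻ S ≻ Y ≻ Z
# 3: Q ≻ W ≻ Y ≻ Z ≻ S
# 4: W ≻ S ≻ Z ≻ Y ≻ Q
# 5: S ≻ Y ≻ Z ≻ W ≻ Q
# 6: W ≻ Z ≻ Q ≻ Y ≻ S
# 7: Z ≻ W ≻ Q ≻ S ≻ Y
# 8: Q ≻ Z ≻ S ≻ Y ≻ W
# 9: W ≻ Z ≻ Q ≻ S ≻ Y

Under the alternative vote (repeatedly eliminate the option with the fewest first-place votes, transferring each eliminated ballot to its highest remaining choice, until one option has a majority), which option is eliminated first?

Y

Round 1: W 4, Z 2, Q 2, S 1, Y 0. Y has the fewest and is eliminated.
Round 2: W 4, Z 2, Q 2, S 1. S has the fewest and is eliminated.
Round 3: W 4, Z 3, Q 2. Q has the fewest and is eliminated.
Round 4: W 5, Z 4. W has a majority.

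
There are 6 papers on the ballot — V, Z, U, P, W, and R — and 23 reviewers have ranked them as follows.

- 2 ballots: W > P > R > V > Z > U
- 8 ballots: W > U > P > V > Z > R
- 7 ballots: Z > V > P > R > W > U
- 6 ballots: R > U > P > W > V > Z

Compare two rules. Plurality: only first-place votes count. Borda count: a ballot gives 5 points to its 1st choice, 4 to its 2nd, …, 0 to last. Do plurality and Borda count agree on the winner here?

Plurality first-place counts: V 0, Z 7, U 0, P 0, W 10, R 6 → W.
Borda totals: V 54, Z 45, U 56, P 71, W 69, R 50 → P.
The two rules disagree: plurality picks W, Borda picks P.

No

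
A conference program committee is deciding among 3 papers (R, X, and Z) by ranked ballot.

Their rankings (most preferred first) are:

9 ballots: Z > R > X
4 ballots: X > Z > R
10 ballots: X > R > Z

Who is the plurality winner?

X

First-place vote totals:
  R: 0
  X: 14
  Z: 9
X has the most first-place votes.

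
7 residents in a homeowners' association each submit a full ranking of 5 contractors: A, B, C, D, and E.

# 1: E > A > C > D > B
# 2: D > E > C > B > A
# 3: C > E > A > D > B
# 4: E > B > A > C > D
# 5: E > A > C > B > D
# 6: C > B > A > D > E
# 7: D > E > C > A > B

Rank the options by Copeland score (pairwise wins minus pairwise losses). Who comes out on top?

Pairwise results:
  A vs B: A wins 4–3.
  A vs C: C wins 4–3.
  A vs D: A wins 5–2.
  A vs E: E wins 6–1.
  B vs C: C wins 6–1.
  B vs D: D wins 4–3.
  B vs E: E wins 6–1.
  C vs D: C wins 5–2.
  C vs E: E wins 5–2.
  D vs E: E wins 4–3.
Copeland scores (wins − losses):
  A: 2 − 2 = 0
  B: 0 − 4 = -4
  C: 3 − 1 = 2
  D: 1 − 3 = -2
  E: 4 − 0 = 4
E has the best Copeland score.

E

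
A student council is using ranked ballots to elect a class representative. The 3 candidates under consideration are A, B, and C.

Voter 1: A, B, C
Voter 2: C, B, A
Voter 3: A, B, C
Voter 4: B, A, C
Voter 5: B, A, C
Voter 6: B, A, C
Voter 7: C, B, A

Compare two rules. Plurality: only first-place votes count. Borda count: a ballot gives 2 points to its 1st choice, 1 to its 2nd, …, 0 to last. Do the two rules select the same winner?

Plurality first-place counts: A 2, B 3, C 2 → B.
Borda totals: A 7, B 10, C 4 → B.
The two rules agree on B.

Yes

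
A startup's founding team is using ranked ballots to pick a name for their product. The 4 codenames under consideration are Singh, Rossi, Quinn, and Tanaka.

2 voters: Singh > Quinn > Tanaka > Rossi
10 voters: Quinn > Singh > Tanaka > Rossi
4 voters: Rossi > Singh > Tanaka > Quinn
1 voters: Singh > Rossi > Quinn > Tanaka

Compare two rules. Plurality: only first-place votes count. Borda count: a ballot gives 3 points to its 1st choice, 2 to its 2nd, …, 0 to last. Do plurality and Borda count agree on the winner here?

No

Plurality first-place counts: Singh 3, Rossi 4, Quinn 10, Tanaka 0 → Quinn.
Borda totals: Singh 37, Rossi 14, Quinn 35, Tanaka 16 → Singh.
The two rules disagree: plurality picks Quinn, Borda picks Singh.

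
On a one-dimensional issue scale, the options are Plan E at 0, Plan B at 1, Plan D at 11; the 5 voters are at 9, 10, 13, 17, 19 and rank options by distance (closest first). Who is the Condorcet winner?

Plan D

With single-peaked preferences on a line, the Condorcet winner is the candidate closest to the median voter.
The median voter (position 13) is closest to Plan D at 11.
Check: Plan D vs Plan E — voters closer to Plan D: 5 of 5.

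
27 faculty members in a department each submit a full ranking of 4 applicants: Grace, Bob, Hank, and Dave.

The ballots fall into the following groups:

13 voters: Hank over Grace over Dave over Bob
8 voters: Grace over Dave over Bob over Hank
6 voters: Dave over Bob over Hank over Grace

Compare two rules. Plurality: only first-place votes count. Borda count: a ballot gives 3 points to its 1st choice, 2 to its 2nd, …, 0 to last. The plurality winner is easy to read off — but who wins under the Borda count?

Grace

Plurality first-place counts: Grace 8, Bob 0, Hank 13, Dave 6 → Hank.
Borda totals: Grace 50, Bob 20, Hank 45, Dave 47 → Grace.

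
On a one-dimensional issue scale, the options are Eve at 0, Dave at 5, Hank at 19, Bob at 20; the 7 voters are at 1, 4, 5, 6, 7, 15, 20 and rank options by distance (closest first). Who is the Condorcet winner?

With single-peaked preferences on a line, the Condorcet winner is the candidate closest to the median voter.
The median voter (position 6) is closest to Dave at 5.
Check: Dave vs Bob — voters closer to Dave: 5 of 7.

Dave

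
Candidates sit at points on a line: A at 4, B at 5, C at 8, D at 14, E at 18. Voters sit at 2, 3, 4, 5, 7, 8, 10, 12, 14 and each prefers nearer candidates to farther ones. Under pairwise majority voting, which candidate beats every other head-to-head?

With single-peaked preferences on a line, the Condorcet winner is the candidate closest to the median voter.
The median voter (position 7) is closest to C at 8.
Check: C vs E — voters closer to C: 8 of 9.

C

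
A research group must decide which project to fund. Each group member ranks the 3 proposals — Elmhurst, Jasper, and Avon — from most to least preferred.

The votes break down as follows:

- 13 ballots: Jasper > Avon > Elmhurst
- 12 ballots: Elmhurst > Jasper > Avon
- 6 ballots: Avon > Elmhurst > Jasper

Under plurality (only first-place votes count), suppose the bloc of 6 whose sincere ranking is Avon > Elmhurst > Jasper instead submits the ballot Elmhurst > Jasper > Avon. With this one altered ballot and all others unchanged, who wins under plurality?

Elmhurst

First-place totals with the altered ballot: Elmhurst 18, Jasper 13, Avon 0.
The switch changes the winner from Jasper to Elmhurst.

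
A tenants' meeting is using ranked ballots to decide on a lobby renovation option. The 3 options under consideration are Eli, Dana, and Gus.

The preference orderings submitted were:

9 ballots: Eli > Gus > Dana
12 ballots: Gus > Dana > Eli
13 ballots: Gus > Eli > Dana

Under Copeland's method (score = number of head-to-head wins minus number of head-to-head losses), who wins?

Pairwise results:
  Eli vs Dana: Eli wins 22–12.
  Eli vs Gus: Gus wins 25–9.
  Dana vs Gus: Gus wins 34–0.
Copeland scores (wins − losses):
  Eli: 1 − 1 = 0
  Dana: 0 − 2 = -2
  Gus: 2 − 0 = 2
Gus has the best Copeland score.

Gus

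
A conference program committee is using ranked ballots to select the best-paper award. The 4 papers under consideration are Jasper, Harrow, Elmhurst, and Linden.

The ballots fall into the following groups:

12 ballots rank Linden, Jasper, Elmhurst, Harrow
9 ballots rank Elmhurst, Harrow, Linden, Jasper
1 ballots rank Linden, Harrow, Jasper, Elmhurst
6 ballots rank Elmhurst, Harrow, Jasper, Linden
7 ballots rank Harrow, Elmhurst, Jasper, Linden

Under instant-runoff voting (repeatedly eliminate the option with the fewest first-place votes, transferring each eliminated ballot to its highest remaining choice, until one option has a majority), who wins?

Elmhurst

Round 1: Elmhurst 15, Linden 13, Harrow 7, Jasper 0. Jasper has the fewest and is eliminated.
Round 2: Elmhurst 15, Linden 13, Harrow 7. Harrow has the fewest and is eliminated.
Round 3: Elmhurst 22, Linden 13. Elmhurst has a majority.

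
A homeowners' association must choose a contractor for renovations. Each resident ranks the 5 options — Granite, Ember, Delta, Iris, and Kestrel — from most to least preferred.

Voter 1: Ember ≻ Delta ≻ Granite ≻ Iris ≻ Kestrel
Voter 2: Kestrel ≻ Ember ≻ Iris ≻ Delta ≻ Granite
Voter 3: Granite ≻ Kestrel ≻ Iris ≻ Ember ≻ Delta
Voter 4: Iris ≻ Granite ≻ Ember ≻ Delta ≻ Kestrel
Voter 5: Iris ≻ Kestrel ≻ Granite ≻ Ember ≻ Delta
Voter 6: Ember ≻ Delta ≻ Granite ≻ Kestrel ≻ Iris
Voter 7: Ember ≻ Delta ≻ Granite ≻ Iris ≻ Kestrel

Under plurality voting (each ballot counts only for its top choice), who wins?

Ember

First-place vote totals:
  Granite: 1
  Ember: 3
  Delta: 0
  Iris: 2
  Kestrel: 1
Ember has the most first-place votes.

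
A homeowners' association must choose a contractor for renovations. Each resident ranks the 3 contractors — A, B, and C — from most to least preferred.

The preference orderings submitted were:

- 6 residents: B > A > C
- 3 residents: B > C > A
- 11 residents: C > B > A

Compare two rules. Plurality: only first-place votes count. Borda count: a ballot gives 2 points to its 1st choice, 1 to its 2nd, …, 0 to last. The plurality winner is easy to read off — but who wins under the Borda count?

B

Plurality first-place counts: A 0, B 9, C 11 → C.
Borda totals: A 6, B 29, C 25 → B.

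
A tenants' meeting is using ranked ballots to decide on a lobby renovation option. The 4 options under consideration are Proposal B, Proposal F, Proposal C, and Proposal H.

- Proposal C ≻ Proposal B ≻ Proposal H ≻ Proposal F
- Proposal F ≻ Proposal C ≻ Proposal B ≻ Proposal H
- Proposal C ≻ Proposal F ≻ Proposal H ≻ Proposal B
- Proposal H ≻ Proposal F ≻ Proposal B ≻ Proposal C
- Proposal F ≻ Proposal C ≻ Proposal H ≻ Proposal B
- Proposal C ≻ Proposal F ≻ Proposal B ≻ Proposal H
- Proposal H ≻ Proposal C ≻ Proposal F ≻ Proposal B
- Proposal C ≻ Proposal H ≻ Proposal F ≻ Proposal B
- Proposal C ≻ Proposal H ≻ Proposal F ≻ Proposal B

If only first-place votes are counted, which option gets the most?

First-place vote totals:
  Proposal B: 0
  Proposal F: 2
  Proposal C: 5
  Proposal H: 2
Proposal C has the most first-place votes.

Proposal C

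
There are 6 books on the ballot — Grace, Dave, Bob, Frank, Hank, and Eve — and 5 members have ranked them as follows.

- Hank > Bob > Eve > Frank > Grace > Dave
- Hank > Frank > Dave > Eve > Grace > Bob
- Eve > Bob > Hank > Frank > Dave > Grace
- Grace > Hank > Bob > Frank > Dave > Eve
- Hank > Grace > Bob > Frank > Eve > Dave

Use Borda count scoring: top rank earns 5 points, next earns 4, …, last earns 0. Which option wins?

Borda scores:
  Grace: 1 + 1 + 0 + 5 + 4 = 11
  Dave: 0 + 3 + 1 + 1 + 0 = 5
  Bob: 4 + 0 + 4 + 3 + 3 = 14
  Frank: 2 + 4 + 2 + 2 + 2 = 12
  Hank: 5 + 5 + 3 + 4 + 5 = 22
  Eve: 3 + 2 + 5 + 0 + 1 = 11
Hank has the highest total.

Hank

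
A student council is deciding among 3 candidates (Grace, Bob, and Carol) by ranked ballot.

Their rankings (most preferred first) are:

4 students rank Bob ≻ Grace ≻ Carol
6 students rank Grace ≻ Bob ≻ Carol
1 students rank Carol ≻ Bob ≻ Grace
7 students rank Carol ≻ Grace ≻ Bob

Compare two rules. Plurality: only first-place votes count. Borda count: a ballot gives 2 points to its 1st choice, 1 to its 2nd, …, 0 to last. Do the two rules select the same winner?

No

Plurality first-place counts: Grace 6, Bob 4, Carol 8 → Carol.
Borda totals: Grace 23, Bob 15, Carol 16 → Grace.
The two rules disagree: plurality picks Carol, Borda picks Grace.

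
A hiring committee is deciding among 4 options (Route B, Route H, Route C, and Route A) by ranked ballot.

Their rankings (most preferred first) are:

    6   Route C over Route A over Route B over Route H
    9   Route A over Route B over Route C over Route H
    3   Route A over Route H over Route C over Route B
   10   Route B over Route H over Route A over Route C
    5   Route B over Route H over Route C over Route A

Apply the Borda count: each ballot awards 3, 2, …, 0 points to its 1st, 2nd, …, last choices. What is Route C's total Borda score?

35

Borda scores:
  Route B: 6·1 + 9·2 + 3·0 + 10·3 + 5·3 = 69
  Route H: 6·0 + 9·0 + 3·2 + 10·2 + 5·2 = 36
  Route C: 6·3 + 9·1 + 3·1 + 10·0 + 5·1 = 35
  Route A: 6·2 + 9·3 + 3·3 + 10·1 + 5·0 = 58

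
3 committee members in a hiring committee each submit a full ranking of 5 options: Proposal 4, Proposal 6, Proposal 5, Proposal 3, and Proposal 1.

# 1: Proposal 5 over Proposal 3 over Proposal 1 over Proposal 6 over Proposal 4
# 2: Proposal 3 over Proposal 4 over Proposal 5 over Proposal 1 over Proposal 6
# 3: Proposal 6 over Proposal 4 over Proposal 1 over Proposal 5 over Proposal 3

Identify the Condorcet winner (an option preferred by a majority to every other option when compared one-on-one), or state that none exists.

Head-to-head results (3 voters total):
Proposal 4 vs Proposal 6: Proposal 6 wins 2–1.
Proposal 4 vs Proposal 5: Proposal 4 wins 2–1.
Proposal 4 vs Proposal 3: Proposal 3 wins 2–1.
Proposal 4 vs Proposal 1: Proposal 4 wins 2–1.
Proposal 6 vs Proposal 5: Proposal 5 wins 2–1.
Proposal 6 vs Proposal 3: Proposal 3 wins 2–1.
Proposal 6 vs Proposal 1: Proposal 1 wins 2–1.
Proposal 5 vs Proposal 3: Proposal 5 wins 2–1.
Proposal 5 vs Proposal 1: Proposal 5 wins 2–1.
Proposal 3 vs Proposal 1: Proposal 3 wins 2–1.
No candidate beats all others: Proposal 4 beats Proposal 5 beats Proposal 6 beats Proposal 4, a majority cycle.

No Condorcet winner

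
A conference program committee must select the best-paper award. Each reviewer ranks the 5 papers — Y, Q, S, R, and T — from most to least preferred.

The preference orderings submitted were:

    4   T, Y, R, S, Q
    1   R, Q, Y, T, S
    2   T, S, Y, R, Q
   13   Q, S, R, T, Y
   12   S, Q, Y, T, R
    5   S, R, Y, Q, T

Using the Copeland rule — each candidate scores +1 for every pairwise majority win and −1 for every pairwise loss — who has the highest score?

S

Pairwise results:
  Y vs Q: Q wins 26–11.
  Y vs S: S wins 32–5.
  Y vs R: R wins 19–18.
  Y vs T: T wins 19–18.
  Q vs S: S wins 23–14.
  Q vs R: Q wins 25–12.
  Q vs T: Q wins 31–6.
  S vs R: S wins 32–5.
  S vs T: S wins 30–7.
  R vs T: R wins 19–18.
Copeland scores (wins − losses):
  Y: 0 − 4 = -4
  Q: 3 − 1 = 2
  S: 4 − 0 = 4
  R: 2 − 2 = 0
  T: 1 − 3 = -2
S has the best Copeland score.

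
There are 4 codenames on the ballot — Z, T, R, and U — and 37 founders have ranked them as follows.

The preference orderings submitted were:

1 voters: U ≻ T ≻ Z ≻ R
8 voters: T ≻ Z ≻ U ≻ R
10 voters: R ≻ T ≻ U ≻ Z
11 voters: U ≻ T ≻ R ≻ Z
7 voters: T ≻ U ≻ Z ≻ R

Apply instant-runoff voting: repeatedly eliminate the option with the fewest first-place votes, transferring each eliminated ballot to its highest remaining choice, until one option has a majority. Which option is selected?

Round 1: T 15, U 12, R 10, Z 0. Z has the fewest and is eliminated.
Round 2: T 15, U 12, R 10. R has the fewest and is eliminated.
Round 3: T 25, U 12. T has a majority.

T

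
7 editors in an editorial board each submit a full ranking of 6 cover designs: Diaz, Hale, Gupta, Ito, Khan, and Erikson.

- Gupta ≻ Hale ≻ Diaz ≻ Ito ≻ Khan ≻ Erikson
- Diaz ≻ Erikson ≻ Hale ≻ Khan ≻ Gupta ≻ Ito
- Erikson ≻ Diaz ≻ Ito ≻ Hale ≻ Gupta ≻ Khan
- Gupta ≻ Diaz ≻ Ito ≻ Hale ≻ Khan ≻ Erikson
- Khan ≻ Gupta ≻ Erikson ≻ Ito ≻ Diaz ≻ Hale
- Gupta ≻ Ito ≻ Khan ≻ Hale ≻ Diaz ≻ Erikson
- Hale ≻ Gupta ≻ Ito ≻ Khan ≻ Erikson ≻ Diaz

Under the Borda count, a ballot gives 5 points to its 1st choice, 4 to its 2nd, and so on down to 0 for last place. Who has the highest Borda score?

Borda scores:
  Diaz: 3 + 5 + 4 + 4 + 1 + 1 + 0 = 18
  Hale: 4 + 3 + 2 + 2 + 0 + 2 + 5 = 18
  Gupta: 5 + 1 + 1 + 5 + 4 + 5 + 4 = 25
  Ito: 2 + 0 + 3 + 3 + 2 + 4 + 3 = 17
  Khan: 1 + 2 + 0 + 1 + 5 + 3 + 2 = 14
  Erikson: 0 + 4 + 5 + 0 + 3 + 0 + 1 = 13
Gupta has the highest total.

Gupta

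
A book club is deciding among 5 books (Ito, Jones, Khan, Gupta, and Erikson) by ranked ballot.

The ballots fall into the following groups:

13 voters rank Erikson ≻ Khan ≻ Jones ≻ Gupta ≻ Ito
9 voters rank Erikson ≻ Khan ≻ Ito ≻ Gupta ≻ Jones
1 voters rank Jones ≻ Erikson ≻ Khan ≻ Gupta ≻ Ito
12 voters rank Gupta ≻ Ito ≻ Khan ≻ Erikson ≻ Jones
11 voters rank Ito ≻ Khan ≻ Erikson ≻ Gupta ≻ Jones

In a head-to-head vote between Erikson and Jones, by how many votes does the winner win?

Ballots ranking Erikson above Jones: 13+9+12+11 = 45.
Ballots ranking Jones above Erikson: 1.
Erikson wins 45–1, a margin of 44.

44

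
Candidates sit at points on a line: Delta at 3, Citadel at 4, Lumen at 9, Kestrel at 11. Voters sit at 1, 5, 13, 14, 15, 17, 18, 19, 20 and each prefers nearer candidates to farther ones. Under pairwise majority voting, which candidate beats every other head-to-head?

With single-peaked preferences on a line, the Condorcet winner is the candidate closest to the median voter.
The median voter (position 15) is closest to Kestrel at 11.
Check: Kestrel vs Delta — voters closer to Kestrel: 7 of 9.

Kestrel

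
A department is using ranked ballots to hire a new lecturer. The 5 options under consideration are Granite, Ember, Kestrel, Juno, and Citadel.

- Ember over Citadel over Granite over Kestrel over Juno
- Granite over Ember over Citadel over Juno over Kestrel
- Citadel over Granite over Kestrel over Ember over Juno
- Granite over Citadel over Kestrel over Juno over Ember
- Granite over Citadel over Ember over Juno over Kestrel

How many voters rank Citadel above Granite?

2

Ballots ranking Citadel above Granite: 2.
Ballots ranking Granite above Citadel: 3.
So 2 of 5 voters prefer Citadel to Granite.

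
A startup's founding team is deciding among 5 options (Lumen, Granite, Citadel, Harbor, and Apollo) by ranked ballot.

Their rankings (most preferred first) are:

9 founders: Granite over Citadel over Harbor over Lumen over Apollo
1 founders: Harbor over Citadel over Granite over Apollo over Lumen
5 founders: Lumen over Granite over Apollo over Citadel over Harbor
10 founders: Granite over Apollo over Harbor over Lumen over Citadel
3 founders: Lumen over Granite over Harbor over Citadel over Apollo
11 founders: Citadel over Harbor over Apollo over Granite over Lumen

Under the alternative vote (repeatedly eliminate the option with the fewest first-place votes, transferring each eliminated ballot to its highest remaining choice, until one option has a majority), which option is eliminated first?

Apollo

Round 1: Granite 19, Citadel 11, Lumen 8, Harbor 1, Apollo 0. Apollo has the fewest and is eliminated.
Round 2: Granite 19, Citadel 11, Lumen 8, Harbor 1. Harbor has the fewest and is eliminated.
Round 3: Granite 19, Citadel 12, Lumen 8. Lumen has the fewest and is eliminated.
Round 4: Granite 27, Citadel 12. Granite has a majority.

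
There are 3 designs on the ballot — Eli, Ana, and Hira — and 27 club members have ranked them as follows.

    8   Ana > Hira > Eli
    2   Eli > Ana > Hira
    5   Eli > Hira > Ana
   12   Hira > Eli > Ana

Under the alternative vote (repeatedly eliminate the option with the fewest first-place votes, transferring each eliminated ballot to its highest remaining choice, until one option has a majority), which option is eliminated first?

Eli

Round 1: Hira 12, Ana 8, Eli 7. Eli has the fewest and is eliminated.
Round 2: Hira 17, Ana 10. Hira has a majority.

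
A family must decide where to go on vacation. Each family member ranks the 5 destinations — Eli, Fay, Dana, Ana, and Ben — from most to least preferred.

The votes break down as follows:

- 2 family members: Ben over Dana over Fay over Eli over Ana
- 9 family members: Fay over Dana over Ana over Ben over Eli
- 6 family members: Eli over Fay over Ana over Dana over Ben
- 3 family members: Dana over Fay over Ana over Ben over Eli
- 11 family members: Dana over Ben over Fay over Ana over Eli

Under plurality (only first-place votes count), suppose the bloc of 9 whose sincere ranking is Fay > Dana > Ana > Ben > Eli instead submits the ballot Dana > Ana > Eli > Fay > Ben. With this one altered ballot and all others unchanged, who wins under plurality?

Dana

First-place totals with the altered ballot: Eli 6, Fay 0, Dana 23, Ana 0, Ben 2.
The winner is unchanged: still Dana.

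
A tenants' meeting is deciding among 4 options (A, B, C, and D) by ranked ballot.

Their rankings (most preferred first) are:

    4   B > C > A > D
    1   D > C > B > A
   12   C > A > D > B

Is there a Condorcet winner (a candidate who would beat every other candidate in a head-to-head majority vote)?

Head-to-head results (17 voters total):
A vs B: A wins 12–5.
A vs C: C wins 17–0.
A vs D: A wins 16–1.
B vs C: C wins 13–4.
B vs D: D wins 13–4.
C vs D: C wins 16–1.
C beats each rival — A (17–0), B (13–4), D (16–1) — so C is the Condorcet winner.

Yes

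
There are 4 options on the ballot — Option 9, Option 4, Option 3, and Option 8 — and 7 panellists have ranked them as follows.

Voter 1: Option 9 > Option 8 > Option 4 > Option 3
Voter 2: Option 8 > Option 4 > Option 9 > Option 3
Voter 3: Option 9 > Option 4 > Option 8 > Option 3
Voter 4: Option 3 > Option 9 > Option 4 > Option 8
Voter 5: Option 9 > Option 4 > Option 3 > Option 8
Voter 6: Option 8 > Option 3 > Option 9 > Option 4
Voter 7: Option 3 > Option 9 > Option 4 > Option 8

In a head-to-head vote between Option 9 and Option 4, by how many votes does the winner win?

Ballots ranking Option 9 above Option 4: 6.
Ballots ranking Option 4 above Option 9: 1.
Option 9 wins 6–1, a margin of 5.

5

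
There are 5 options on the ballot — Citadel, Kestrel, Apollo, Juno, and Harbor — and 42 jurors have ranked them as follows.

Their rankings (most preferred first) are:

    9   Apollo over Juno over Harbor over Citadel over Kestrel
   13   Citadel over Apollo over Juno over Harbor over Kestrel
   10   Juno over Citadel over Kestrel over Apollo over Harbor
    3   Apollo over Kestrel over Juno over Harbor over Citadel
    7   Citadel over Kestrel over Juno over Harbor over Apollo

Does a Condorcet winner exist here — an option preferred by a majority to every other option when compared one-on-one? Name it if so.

Head-to-head results (42 voters total):
Citadel vs Kestrel: Citadel wins 39–3.
Citadel vs Apollo: Citadel wins 30–12.
Citadel vs Juno: Juno wins 22–20.
Citadel vs Harbor: Citadel wins 30–12.
Kestrel vs Apollo: Apollo wins 25–17.
Kestrel vs Juno: Juno wins 32–10.
Kestrel vs Harbor: Harbor wins 22–20.
Apollo vs Juno: Apollo wins 25–17.
Apollo vs Harbor: Apollo wins 35–7.
Juno vs Harbor: Juno wins 42–0.
No candidate beats all others: Citadel beats Apollo beats Juno beats Citadel, a majority cycle.

No Condorcet winner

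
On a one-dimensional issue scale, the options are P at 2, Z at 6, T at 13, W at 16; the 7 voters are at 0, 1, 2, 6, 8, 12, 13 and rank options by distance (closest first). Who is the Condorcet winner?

With single-peaked preferences on a line, the Condorcet winner is the candidate closest to the median voter.
The median voter (position 6) is closest to Z at 6.
Check: Z vs P — voters closer to Z: 4 of 7.

Z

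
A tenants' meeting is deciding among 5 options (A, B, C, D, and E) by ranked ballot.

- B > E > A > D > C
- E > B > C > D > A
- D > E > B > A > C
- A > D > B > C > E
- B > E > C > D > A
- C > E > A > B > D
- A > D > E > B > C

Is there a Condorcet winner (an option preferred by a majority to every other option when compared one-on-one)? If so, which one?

E

Head-to-head results (7 voters total):
A vs B: B wins 4–3.
A vs C: A wins 4–3.
A vs D: A wins 4–3.
A vs E: E wins 5–2.
B vs C: B wins 6–1.
B vs D: B wins 4–3.
B vs E: E wins 4–3.
C vs D: D wins 4–3.
C vs E: E wins 5–2.
D vs E: E wins 4–3.
E beats each rival — A (5–2), B (4–3), C (5–2), D (4–3) — so E is the Condorcet winner.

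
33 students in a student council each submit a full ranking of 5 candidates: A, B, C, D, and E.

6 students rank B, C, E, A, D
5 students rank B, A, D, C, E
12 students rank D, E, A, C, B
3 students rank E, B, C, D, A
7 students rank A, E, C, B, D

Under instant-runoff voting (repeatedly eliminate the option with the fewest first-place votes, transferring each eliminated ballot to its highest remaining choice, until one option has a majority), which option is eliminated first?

C

Round 1: D 12, B 11, A 7, E 3, C 0. C has the fewest and is eliminated.
Round 2: D 12, B 11, A 7, E 3. E has the fewest and is eliminated.
Round 3: B 14, D 12, A 7. A has the fewest and is eliminated.
Round 4: B 21, D 12. B has a majority.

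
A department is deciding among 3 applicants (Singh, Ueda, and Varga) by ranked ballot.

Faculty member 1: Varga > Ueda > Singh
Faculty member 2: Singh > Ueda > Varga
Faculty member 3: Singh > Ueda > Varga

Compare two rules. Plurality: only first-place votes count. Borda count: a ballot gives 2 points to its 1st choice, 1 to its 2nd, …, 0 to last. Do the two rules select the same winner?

Yes

Plurality first-place counts: Singh 2, Ueda 0, Varga 1 → Singh.
Borda totals: Singh 4, Ueda 3, Varga 2 → Singh.
The two rules agree on Singh.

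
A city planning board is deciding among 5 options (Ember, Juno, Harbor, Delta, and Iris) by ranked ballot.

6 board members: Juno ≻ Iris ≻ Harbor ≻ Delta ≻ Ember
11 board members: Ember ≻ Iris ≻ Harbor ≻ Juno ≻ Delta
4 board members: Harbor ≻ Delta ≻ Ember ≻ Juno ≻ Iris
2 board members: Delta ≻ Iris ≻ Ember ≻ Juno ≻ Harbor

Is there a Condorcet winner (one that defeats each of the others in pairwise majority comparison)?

No

Head-to-head results (23 voters total):
Ember vs Juno: Ember wins 17–6.
Ember vs Harbor: Ember wins 13–10.
Ember vs Delta: Delta wins 12–11.
Ember vs Iris: Ember wins 15–8.
Juno vs Harbor: Harbor wins 15–8.
Juno vs Delta: Juno wins 17–6.
Juno vs Iris: Iris wins 13–10.
Harbor vs Delta: Harbor wins 21–2.
Harbor vs Iris: Iris wins 19–4.
Delta vs Iris: Iris wins 17–6.
No candidate beats all others: Ember beats Juno beats Delta beats Ember, a majority cycle.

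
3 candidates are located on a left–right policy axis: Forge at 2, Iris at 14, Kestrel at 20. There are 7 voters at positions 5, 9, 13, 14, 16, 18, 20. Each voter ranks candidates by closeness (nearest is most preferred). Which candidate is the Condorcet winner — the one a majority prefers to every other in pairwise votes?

With single-peaked preferences on a line, the Condorcet winner is the candidate closest to the median voter.
The median voter (position 14) is closest to Iris at 14.
Check: Iris vs Forge — voters closer to Iris: 6 of 7.

Iris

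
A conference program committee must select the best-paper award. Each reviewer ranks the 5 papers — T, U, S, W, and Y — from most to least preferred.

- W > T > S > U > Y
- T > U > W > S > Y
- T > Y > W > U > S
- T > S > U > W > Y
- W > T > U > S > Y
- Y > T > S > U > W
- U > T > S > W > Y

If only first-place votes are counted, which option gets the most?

T

First-place vote totals:
  T: 3
  U: 1
  S: 0
  W: 2
  Y: 1
T has the most first-place votes.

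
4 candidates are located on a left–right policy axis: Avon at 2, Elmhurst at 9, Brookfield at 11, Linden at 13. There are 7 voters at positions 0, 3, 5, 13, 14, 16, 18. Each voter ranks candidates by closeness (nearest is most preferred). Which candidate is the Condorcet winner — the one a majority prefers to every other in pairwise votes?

Linden

With single-peaked preferences on a line, the Condorcet winner is the candidate closest to the median voter.
The median voter (position 13) is closest to Linden at 13.
Check: Linden vs Elmhurst — voters closer to Linden: 4 of 7.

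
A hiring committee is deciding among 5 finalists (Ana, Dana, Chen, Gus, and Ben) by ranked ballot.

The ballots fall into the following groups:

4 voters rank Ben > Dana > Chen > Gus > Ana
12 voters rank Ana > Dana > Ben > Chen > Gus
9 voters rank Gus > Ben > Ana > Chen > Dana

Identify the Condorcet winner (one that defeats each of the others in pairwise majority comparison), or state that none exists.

Ben

Head-to-head results (25 voters total):
Ana vs Dana: Ana wins 21–4.
Ana vs Chen: Ana wins 21–4.
Ana vs Gus: Gus wins 13–12.
Ana vs Ben: Ben wins 13–12.
Dana vs Chen: Dana wins 16–9.
Dana vs Gus: Dana wins 16–9.
Dana vs Ben: Ben wins 13–12.
Chen vs Gus: Chen wins 16–9.
Chen vs Ben: Ben wins 25–0.
Gus vs Ben: Ben wins 16–9.
Ben beats each rival — Ana (13–12), Dana (13–12), Chen (25–0), Gus (16–9) — so Ben is the Condorcet winner.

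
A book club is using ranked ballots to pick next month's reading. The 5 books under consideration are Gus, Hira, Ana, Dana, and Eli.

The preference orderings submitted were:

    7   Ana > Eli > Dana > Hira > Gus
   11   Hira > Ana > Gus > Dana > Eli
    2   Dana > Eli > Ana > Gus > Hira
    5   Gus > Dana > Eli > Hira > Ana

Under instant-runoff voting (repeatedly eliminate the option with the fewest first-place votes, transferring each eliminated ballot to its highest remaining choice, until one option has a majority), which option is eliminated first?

Eli

Round 1: Hira 11, Ana 7, Gus 5, Dana 2, Eli 0. Eli has the fewest and is eliminated.
Round 2: Hira 11, Ana 7, Gus 5, Dana 2. Dana has the fewest and is eliminated.
Round 3: Hira 11, Ana 9, Gus 5. Gus has the fewest and is eliminated.
Round 4: Hira 16, Ana 9. Hira has a majority.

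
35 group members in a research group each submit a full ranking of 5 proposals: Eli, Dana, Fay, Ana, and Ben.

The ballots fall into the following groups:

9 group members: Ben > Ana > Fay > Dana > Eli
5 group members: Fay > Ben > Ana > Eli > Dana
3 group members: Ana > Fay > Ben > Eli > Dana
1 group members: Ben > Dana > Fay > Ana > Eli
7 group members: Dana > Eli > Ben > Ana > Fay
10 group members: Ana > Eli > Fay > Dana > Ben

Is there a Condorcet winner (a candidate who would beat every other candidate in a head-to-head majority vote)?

No

Head-to-head results (35 voters total):
Eli vs Dana: Eli wins 18–17.
Eli vs Fay: Fay wins 18–17.
Eli vs Ana: Ana wins 28–7.
Eli vs Ben: Ben wins 18–17.
Dana vs Fay: Fay wins 27–8.
Dana vs Ana: Ana wins 27–8.
Dana vs Ben: Ben wins 18–17.
Fay vs Ana: Ana wins 29–6.
Fay vs Ben: Fay wins 18–17.
Ana vs Ben: Ben wins 22–13.
No candidate beats all others: Fay beats Ben beats Ana beats Fay, a majority cycle.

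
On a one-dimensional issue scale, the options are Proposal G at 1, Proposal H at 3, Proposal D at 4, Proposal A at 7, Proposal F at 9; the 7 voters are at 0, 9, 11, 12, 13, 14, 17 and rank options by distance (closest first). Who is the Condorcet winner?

Proposal F

With single-peaked preferences on a line, the Condorcet winner is the candidate closest to the median voter.
The median voter (position 12) is closest to Proposal F at 9.
Check: Proposal F vs Proposal D — voters closer to Proposal F: 6 of 7.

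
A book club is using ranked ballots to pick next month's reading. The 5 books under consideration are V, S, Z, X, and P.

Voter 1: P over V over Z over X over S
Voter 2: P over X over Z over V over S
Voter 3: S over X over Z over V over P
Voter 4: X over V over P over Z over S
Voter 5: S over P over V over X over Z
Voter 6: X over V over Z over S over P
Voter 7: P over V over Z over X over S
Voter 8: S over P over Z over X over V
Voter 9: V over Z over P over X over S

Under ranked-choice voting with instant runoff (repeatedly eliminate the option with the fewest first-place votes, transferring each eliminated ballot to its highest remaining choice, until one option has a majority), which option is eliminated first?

Round 1: S 3, P 3, X 2, V 1, Z 0. Z has the fewest and is eliminated.
Round 2: S 3, P 3, X 2, V 1. V has the fewest and is eliminated.
Round 3: P 4, S 3, X 2. X has the fewest and is eliminated.
Round 4: P 5, S 4. P has a majority.

Z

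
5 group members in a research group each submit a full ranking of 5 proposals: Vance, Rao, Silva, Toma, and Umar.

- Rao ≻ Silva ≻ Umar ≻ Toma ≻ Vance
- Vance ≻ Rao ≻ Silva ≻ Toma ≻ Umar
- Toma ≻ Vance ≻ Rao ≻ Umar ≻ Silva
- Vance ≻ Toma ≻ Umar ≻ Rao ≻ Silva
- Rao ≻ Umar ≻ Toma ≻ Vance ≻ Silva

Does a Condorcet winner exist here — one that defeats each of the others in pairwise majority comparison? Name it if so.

There is no Condorcet winner

Head-to-head results (5 voters total):
Vance vs Rao: Vance wins 3–2.
Vance vs Silva: Vance wins 4–1.
Vance vs Toma: Toma wins 3–2.
Vance vs Umar: Vance wins 3–2.
Rao vs Silva: Rao wins 5–0.
Rao vs Toma: Rao wins 3–2.
Rao vs Umar: Rao wins 4–1.
Silva vs Toma: Toma wins 3–2.
Silva vs Umar: Umar wins 3–2.
Toma vs Umar: Toma wins 3–2.
No candidate beats all others: Vance beats Rao beats Toma beats Vance, a majority cycle.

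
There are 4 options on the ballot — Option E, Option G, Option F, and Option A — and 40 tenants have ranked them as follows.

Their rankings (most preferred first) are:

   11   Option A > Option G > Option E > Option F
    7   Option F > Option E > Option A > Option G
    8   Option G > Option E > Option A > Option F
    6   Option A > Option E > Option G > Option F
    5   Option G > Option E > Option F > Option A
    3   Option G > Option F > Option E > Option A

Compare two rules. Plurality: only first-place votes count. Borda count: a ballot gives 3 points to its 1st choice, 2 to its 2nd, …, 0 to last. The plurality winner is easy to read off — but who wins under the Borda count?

Plurality first-place counts: Option E 0, Option G 16, Option F 7, Option A 17 → Option A.
Borda totals: Option E 66, Option G 76, Option F 32, Option A 66 → Option G.

Option G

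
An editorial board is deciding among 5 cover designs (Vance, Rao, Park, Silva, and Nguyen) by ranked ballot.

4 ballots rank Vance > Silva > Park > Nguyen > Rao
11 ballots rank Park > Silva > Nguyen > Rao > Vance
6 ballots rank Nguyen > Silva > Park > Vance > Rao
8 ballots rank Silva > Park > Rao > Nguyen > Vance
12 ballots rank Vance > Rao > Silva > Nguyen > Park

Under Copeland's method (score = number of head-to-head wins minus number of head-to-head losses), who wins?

Silva

Pairwise results:
  Vance vs Rao: Vance wins 22–19.
  Vance vs Park: Park wins 25–16.
  Vance vs Silva: Silva wins 25–16.
  Vance vs Nguyen: Nguyen wins 25–16.
  Rao vs Park: Park wins 29–12.
  Rao vs Silva: Silva wins 29–12.
  Rao vs Nguyen: Nguyen wins 21–20.
  Park vs Silva: Silva wins 30–11.
  Park vs Nguyen: Park wins 23–18.
  Silva vs Nguyen: Silva wins 35–6.
Copeland scores (wins − losses):
  Vance: 1 − 3 = -2
  Rao: 0 − 4 = -4
  Park: 3 − 1 = 2
  Silva: 4 − 0 = 4
  Nguyen: 2 − 2 = 0
Silva has the best Copeland score.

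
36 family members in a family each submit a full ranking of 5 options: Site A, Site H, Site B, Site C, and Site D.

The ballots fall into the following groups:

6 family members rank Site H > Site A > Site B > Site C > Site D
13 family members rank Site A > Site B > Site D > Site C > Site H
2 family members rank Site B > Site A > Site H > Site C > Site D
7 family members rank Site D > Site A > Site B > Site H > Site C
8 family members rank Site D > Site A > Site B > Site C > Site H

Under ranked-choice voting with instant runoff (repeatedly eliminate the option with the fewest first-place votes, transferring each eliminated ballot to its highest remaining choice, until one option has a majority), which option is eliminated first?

Round 1: Site D 15, Site A 13, Site H 6, Site B 2, Site C 0. Site C has the fewest and is eliminated.
Round 2: Site D 15, Site A 13, Site H 6, Site B 2. Site B has the fewest and is eliminated.
Round 3: Site A 15, Site D 15, Site H 6. Site H has the fewest and is eliminated.
Round 4: Site A 21, Site D 15. Site A has a majority.

Site C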